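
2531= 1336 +1195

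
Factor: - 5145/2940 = - 7/4 =-  2^(  -  2 )*7^1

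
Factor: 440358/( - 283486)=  - 220179/141743 = - 3^1 *7^( - 1 )*23^1*3191^1*20249^( - 1)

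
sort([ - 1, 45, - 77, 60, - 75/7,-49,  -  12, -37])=[ - 77, - 49,-37, - 12, - 75/7,- 1, 45,  60 ]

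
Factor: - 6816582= - 2^1*3^3*126233^1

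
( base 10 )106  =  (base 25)46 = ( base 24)4a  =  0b1101010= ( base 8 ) 152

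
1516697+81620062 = 83136759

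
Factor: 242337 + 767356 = 1009693   =  29^1*37^1*941^1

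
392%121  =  29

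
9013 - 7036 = 1977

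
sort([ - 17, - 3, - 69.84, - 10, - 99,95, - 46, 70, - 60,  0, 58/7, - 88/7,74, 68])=[ - 99, - 69.84, - 60, - 46, - 17,-88/7, - 10, - 3,0,58/7,68, 70, 74, 95] 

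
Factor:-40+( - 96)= - 2^3 * 17^1 = - 136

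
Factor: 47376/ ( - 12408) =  - 42/11 =- 2^1 * 3^1*7^1*11^( - 1)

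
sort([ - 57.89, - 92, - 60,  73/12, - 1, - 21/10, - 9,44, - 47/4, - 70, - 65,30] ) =[ - 92,-70, - 65, -60, - 57.89, - 47/4, - 9, - 21/10,-1, 73/12,  30,  44 ] 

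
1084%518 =48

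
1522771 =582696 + 940075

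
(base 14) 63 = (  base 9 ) 106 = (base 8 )127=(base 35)2h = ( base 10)87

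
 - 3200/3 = - 1067 + 1/3 = - 1066.67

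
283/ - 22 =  - 13 + 3/22 = - 12.86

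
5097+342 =5439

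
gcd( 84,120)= 12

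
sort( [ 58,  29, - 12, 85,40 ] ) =[  -  12, 29,40,  58, 85] 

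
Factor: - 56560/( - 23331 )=2^4 * 3^(-1) * 5^1*11^(-1) = 80/33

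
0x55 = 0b1010101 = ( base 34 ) 2h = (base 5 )320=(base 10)85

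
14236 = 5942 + 8294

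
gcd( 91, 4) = 1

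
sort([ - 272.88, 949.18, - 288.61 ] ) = [  -  288.61, - 272.88,949.18]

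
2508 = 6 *418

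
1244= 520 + 724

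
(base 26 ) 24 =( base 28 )20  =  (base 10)56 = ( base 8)70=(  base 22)2c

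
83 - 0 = 83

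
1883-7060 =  - 5177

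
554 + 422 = 976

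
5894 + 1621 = 7515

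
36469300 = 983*37100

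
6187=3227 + 2960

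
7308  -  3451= 3857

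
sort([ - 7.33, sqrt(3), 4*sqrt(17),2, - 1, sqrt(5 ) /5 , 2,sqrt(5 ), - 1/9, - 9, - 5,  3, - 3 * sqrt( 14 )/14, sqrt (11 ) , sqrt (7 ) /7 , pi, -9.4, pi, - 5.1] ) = [ - 9.4, - 9, - 7.33,- 5.1 ,-5, - 1,-3* sqrt ( 14) /14,-1/9, sqrt(7)/7, sqrt( 5)/5,sqrt( 3 ), 2, 2, sqrt( 5 ), 3, pi,pi, sqrt( 11 ), 4 * sqrt( 17)]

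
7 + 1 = 8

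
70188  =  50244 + 19944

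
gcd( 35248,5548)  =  4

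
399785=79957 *5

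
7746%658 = 508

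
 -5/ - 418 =5/418 = 0.01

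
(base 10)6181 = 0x1825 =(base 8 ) 14045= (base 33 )5MA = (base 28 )7ol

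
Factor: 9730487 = 13^1 * 748499^1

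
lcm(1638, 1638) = 1638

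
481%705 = 481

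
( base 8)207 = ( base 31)4B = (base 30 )4f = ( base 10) 135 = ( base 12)b3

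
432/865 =432/865 = 0.50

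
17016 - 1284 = 15732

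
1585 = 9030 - 7445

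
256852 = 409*628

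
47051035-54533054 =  -7482019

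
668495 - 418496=249999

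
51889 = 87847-35958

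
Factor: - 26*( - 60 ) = 1560 = 2^3  *  3^1*5^1  *13^1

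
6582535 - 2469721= 4112814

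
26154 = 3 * 8718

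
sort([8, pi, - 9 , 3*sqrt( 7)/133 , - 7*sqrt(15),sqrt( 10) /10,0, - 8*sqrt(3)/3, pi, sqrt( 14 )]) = [ - 7*sqrt( 15),- 9,-8*sqrt(3)/3, 0,3*sqrt(7 )/133,  sqrt(10 )/10,pi, pi , sqrt(14 ), 8] 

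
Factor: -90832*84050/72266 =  - 3817214800/36133 = - 2^4*5^2 * 7^1*23^ (-1 ) * 41^2*811^1*1571^( - 1)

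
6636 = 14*474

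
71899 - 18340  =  53559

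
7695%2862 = 1971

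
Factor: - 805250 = -2^1 * 5^3 * 3221^1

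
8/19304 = 1/2413 = 0.00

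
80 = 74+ 6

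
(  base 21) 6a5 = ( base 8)5455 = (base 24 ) 4n5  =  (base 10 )2861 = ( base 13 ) 13C1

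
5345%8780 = 5345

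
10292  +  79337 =89629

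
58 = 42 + 16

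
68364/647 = 105  +  429/647 = 105.66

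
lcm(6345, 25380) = 25380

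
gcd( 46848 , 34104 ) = 24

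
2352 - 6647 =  - 4295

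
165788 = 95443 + 70345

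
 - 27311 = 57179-84490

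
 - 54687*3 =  - 164061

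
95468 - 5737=89731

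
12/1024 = 3/256=0.01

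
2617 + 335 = 2952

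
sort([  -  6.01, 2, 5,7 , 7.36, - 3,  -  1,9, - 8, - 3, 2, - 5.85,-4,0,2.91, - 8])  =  [ - 8, - 8, - 6.01, - 5.85, - 4, -3, - 3, - 1, 0, 2, 2,  2.91, 5,7, 7.36, 9]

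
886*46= 40756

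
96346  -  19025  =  77321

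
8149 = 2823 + 5326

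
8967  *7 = 62769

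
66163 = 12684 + 53479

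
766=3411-2645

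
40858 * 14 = 572012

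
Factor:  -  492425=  - 5^2*19697^1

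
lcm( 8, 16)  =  16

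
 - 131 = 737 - 868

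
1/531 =1/531  =  0.00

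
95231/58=1641 + 53/58 = 1641.91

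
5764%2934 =2830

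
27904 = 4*6976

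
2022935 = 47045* 43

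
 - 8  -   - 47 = 39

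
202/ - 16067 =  - 1+15865/16067 = - 0.01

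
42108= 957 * 44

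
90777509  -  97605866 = - 6828357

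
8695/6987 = 1 + 1708/6987 = 1.24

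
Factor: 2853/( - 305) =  - 3^2*5^ ( - 1)*61^ ( - 1)*317^1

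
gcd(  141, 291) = 3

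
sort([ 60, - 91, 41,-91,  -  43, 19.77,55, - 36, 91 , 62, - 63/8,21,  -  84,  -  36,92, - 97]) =[ - 97, - 91, - 91, - 84,-43,-36, - 36, - 63/8, 19.77, 21, 41,55,60,62, 91, 92 ]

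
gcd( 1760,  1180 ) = 20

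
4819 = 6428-1609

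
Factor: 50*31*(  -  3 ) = -2^1 * 3^1*5^2*31^1 = -4650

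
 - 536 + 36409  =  35873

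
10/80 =1/8 = 0.12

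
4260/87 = 1420/29=48.97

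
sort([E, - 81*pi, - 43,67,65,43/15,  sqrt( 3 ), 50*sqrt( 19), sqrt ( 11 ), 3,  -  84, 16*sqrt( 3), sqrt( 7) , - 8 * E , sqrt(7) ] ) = [- 81 * pi,-84 , -43,-8*E , sqrt( 3 ), sqrt( 7 )  ,  sqrt( 7 ),  E,  43/15, 3, sqrt(11) , 16*sqrt(3), 65,67,50*sqrt(19 ) ] 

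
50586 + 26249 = 76835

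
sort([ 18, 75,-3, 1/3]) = [ - 3, 1/3,18, 75 ]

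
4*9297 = 37188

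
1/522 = 1/522 = 0.00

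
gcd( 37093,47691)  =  5299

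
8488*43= 364984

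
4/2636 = 1/659=0.00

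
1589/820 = 1589/820  =  1.94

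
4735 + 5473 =10208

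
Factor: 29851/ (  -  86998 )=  - 2^(-1 )*29851^1*43499^ ( - 1)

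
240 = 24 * 10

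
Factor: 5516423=11^1*501493^1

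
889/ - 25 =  - 36 + 11/25 = - 35.56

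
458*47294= 21660652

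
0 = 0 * 49758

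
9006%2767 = 705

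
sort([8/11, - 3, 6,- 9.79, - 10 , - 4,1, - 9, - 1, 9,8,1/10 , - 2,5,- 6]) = [ - 10 , - 9.79, - 9, - 6, - 4, - 3 , - 2,-1, 1/10,8/11,1,5 , 6, 8,9]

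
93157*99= 9222543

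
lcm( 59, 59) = 59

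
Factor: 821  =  821^1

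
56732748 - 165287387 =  - 108554639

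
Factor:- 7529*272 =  - 2^4*17^1 * 7529^1= - 2047888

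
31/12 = 2 + 7/12 = 2.58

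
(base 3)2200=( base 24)30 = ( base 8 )110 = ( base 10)72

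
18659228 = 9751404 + 8907824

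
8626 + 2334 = 10960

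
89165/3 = 29721+2/3 = 29721.67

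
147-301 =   -  154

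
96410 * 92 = 8869720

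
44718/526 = 22359/263 = 85.02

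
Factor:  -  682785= - 3^2*5^1*15173^1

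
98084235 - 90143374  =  7940861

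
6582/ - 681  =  -2194/227  =  -9.67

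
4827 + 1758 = 6585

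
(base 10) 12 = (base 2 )1100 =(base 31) c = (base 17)c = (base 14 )c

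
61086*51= 3115386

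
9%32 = 9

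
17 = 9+8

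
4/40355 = 4/40355 =0.00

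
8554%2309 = 1627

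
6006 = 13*462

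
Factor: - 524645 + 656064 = 131419 =113^1 * 1163^1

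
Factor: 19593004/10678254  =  9796502/5339127 = 2^1 * 3^ ( - 1 )*443^1 * 11057^1*1779709^( - 1)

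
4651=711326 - 706675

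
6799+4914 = 11713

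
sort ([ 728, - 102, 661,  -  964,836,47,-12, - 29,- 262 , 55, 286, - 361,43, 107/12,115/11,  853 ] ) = [ - 964, - 361, - 262, - 102, - 29,  -  12,  107/12, 115/11, 43,47,55, 286,  661, 728,836, 853]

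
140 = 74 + 66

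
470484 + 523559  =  994043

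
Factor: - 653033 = - 653033^1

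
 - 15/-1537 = 15/1537 = 0.01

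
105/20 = 21/4 = 5.25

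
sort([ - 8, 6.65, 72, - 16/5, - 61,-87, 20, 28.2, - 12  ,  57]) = [  -  87,-61, - 12, - 8, - 16/5,6.65  ,  20,28.2,  57,  72]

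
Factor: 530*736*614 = 239509120 = 2^7*5^1*23^1*53^1*307^1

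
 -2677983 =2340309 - 5018292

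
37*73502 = 2719574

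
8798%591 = 524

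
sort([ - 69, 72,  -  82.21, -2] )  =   [-82.21,  -  69, - 2,72] 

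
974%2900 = 974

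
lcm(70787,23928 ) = 1698888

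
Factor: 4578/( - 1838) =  - 2289/919 = - 3^1*7^1 * 109^1 * 919^ ( - 1)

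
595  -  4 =591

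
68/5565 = 68/5565 = 0.01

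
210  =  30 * 7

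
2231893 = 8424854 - 6192961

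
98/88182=49/44091 = 0.00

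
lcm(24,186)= 744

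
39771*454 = 18056034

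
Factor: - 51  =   - 3^1*17^1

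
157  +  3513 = 3670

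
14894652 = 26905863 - 12011211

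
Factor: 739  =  739^1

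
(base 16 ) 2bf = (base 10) 703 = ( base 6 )3131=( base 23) 17D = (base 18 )231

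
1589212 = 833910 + 755302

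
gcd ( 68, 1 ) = 1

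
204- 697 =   -  493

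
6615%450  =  315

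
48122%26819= 21303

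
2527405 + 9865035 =12392440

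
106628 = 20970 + 85658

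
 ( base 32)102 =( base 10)1026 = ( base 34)u6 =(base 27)1B0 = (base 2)10000000010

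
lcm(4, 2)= 4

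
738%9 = 0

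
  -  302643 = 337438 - 640081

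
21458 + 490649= 512107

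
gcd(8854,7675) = 1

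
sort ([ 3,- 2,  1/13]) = [ - 2,1/13,3] 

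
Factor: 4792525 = 5^2*53^1*3617^1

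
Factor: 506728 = 2^3*97^1*653^1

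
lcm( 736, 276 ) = 2208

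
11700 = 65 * 180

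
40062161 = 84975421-44913260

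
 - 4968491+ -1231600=-6200091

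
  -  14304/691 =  - 21 + 207/691 = -20.70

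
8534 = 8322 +212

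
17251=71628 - 54377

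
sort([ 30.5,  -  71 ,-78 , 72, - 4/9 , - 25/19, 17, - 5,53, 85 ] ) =[  -  78,- 71,  -  5, - 25/19 ,-4/9,  17, 30.5,53,72, 85] 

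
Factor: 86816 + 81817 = 168633 = 3^2*41^1 *457^1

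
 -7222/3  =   - 2408 + 2/3 = -2407.33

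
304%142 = 20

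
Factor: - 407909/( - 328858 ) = 2^(  -  1)*41^1 *9949^1*164429^( - 1)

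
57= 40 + 17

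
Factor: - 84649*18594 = -1573963506 = -  2^1 * 3^2*1033^1*84649^1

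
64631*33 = 2132823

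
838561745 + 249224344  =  1087786089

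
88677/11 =8061+6/11=8061.55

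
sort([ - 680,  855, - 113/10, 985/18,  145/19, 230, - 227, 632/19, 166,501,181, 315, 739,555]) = [ - 680, - 227  , - 113/10, 145/19, 632/19, 985/18, 166,  181 , 230 , 315, 501, 555,739, 855]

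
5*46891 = 234455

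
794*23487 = 18648678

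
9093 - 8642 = 451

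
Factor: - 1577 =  - 19^1*83^1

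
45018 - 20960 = 24058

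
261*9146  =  2387106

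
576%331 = 245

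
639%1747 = 639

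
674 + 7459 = 8133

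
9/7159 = 9/7159 = 0.00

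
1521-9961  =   - 8440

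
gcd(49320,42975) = 45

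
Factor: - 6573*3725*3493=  - 3^1*5^2*7^2*149^1*313^1*499^1 = - 85524096525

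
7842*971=7614582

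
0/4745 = 0 = 0.00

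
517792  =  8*64724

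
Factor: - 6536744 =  - 2^3*817093^1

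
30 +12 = 42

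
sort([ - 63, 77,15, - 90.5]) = [ - 90.5, - 63,15,77]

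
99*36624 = 3625776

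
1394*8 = 11152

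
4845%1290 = 975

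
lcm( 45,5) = 45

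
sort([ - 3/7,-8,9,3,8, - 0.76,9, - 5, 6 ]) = [ - 8, - 5, - 0.76 , - 3/7,  3, 6, 8 , 9,9] 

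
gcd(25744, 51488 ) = 25744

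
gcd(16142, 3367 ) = 7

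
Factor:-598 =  - 2^1 *13^1*23^1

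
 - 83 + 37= - 46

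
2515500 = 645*3900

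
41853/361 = 41853/361=115.94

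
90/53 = 1 + 37/53=1.70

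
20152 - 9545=10607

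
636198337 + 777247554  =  1413445891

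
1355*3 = 4065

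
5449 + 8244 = 13693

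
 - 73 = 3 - 76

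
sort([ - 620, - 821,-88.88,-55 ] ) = [ - 821, - 620, - 88.88, - 55]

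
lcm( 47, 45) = 2115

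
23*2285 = 52555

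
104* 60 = 6240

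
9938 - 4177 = 5761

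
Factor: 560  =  2^4*5^1*7^1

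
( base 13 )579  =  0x3b1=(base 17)34a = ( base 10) 945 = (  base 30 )11f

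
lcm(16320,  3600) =244800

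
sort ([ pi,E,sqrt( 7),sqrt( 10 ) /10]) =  [sqrt( 10) /10 , sqrt(7 ),E, pi ] 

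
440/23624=55/2953 = 0.02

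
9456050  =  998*9475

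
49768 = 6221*8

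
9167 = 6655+2512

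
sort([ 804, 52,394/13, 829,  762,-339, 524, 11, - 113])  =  [ - 339,  -  113, 11, 394/13, 52, 524,  762,804, 829 ] 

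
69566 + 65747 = 135313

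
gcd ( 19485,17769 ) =3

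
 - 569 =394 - 963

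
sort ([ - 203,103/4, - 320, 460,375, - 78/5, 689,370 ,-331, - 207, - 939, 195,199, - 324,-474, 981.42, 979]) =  [ - 939,-474, - 331, - 324, - 320, - 207, - 203, - 78/5,103/4, 195,199,370,375,  460, 689 , 979,981.42] 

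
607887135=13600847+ 594286288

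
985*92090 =90708650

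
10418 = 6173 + 4245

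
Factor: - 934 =-2^1*467^1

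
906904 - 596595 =310309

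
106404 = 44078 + 62326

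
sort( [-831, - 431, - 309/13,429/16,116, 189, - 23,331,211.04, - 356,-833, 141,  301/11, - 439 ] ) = [-833, - 831, - 439, - 431, - 356, - 309/13, - 23,429/16, 301/11, 116,  141 , 189,211.04,331 ] 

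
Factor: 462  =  2^1*3^1*7^1*11^1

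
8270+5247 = 13517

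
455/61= 7 + 28/61 = 7.46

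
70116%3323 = 333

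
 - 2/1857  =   - 1+ 1855/1857 =-0.00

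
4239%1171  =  726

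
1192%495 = 202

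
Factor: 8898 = 2^1*3^1*1483^1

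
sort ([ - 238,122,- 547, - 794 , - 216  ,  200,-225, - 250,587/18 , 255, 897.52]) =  [ - 794, - 547, - 250,- 238 , - 225, - 216, 587/18, 122,200, 255,  897.52 ]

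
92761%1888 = 249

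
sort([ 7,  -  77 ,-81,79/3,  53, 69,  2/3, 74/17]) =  [ - 81, - 77,2/3,74/17,7, 79/3, 53, 69]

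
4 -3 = 1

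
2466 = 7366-4900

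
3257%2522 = 735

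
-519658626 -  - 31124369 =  - 488534257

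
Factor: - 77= - 7^1*11^1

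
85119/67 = 1270 + 29/67 = 1270.43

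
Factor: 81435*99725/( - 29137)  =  -8121105375/29137=- 3^1*5^3*61^1*89^1*3989^1*29137^(-1 ) 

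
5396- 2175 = 3221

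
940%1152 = 940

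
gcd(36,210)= 6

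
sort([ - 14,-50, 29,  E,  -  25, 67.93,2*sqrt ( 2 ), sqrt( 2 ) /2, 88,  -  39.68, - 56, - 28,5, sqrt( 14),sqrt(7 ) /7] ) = [  -  56,  -  50 , - 39.68, - 28, - 25, -14,sqrt(7) /7,sqrt(2) /2,E, 2 * sqrt(2 ), sqrt ( 14), 5,29, 67.93, 88]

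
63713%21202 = 107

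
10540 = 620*17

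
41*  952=39032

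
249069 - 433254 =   -  184185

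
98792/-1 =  - 98792/1 = - 98792.00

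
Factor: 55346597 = 41^1 * 1349917^1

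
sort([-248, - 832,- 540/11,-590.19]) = [ -832, - 590.19, - 248, - 540/11]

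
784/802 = 392/401  =  0.98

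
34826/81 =34826/81 = 429.95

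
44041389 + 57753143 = 101794532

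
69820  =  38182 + 31638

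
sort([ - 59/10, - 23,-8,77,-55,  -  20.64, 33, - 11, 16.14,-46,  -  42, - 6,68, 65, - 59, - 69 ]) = [-69, - 59, - 55, - 46, - 42, - 23, - 20.64, - 11, - 8,-6, - 59/10,16.14, 33, 65, 68, 77]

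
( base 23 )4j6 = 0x9FF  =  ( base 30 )2P9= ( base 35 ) 234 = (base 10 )2559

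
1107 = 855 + 252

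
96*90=8640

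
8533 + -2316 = 6217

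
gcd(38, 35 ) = 1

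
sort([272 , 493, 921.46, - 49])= [ - 49, 272, 493, 921.46 ]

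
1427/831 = 1 + 596/831 =1.72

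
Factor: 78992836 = 2^2 * 13^1*  31^1 * 49003^1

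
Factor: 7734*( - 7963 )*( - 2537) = 156243281154 = 2^1 *3^1*43^1 * 59^1*1289^1* 7963^1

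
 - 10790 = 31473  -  42263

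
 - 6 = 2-8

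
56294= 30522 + 25772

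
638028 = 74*8622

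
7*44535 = 311745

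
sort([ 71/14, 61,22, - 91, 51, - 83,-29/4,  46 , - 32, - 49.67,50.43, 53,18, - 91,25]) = [ -91, - 91,- 83,- 49.67, - 32,-29/4, 71/14 , 18, 22,  25,46,50.43, 51,53 , 61]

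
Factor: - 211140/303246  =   - 690/991 = - 2^1*3^1*5^1*23^1*991^( - 1 )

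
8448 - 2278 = 6170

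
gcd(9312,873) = 291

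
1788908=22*81314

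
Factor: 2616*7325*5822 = 2^4*3^1 * 5^2*41^1*71^1*109^1*293^1 = 111562328400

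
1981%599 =184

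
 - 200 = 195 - 395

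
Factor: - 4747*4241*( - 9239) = 185999797453 = 47^1*101^1*4241^1*9239^1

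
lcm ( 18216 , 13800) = 455400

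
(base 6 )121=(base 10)49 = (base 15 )34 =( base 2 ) 110001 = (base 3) 1211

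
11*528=5808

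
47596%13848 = 6052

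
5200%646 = 32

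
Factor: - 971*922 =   -  2^1*461^1 * 971^1 =- 895262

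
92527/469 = 197 + 2/7 =197.29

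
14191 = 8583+5608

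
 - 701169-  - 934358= 233189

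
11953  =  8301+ 3652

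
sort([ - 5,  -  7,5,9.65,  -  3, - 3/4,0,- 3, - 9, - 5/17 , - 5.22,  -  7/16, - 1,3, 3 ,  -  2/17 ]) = [ - 9, - 7 , - 5.22,  -  5 ,- 3, - 3, - 1, - 3/4, - 7/16, - 5/17, - 2/17, 0,3,3,5 , 9.65]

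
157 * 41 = 6437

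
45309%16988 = 11333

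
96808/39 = 2482 + 10/39 = 2482.26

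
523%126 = 19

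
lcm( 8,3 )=24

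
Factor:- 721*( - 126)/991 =2^1*3^2*7^2*103^1*991^ ( - 1) = 90846/991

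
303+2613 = 2916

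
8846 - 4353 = 4493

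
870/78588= 145/13098 = 0.01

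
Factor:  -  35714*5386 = -2^2*7^1 * 2551^1*2693^1 = -  192355604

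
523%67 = 54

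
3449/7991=3449/7991 = 0.43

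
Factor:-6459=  - 3^1*2153^1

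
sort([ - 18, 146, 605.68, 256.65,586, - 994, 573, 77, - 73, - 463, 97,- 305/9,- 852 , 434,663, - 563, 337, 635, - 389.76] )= [-994, - 852, - 563,-463,- 389.76, - 73  , - 305/9, - 18, 77, 97, 146, 256.65, 337, 434, 573, 586, 605.68, 635, 663] 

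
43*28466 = 1224038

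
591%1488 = 591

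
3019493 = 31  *97403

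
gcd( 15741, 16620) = 3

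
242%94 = 54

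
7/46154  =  7/46154 = 0.00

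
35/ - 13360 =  - 1 + 2665/2672 = - 0.00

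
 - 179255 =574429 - 753684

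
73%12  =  1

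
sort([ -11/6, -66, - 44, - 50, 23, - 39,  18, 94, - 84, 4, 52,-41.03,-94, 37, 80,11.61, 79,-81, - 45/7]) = [-94,-84,- 81,  -  66,-50,- 44,-41.03, - 39  , - 45/7,  -  11/6, 4, 11.61,  18,23,  37,52, 79, 80,94]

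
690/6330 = 23/211 = 0.11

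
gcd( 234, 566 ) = 2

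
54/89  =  54/89  =  0.61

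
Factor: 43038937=331^1*130027^1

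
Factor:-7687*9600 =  - 73795200 = - 2^7*3^1*5^2*7687^1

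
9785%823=732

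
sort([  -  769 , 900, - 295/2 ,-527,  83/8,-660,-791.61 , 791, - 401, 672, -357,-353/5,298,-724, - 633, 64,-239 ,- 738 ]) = [ - 791.61,- 769,-738, - 724, -660, - 633 , - 527, - 401, - 357, - 239  , -295/2,-353/5, 83/8,64 , 298,  672,791, 900]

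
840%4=0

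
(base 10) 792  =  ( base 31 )ph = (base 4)30120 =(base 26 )14C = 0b1100011000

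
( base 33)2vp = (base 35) 2m6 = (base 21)76D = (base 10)3226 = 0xc9a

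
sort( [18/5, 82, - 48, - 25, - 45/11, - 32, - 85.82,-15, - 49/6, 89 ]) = [ - 85.82, - 48, - 32,-25, - 15,  -  49/6, - 45/11, 18/5, 82, 89]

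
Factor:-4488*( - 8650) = 38821200=2^4* 3^1*5^2*11^1 * 17^1*173^1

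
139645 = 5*27929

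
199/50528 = 199/50528 =0.00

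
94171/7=13453 = 13453.00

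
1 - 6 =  - 5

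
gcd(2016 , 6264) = 72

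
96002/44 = 2181  +  19/22 = 2181.86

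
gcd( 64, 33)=1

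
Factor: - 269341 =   -  269341^1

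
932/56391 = 932/56391= 0.02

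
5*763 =3815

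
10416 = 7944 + 2472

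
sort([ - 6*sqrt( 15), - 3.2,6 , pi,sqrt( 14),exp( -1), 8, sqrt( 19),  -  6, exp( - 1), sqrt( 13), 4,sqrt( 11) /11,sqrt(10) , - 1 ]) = [ - 6*sqrt(15) , - 6,- 3.2 , - 1,  sqrt(11)/11,exp ( - 1),exp( - 1 ) , pi, sqrt( 10),sqrt( 13),sqrt( 14 ) , 4,sqrt( 19 ) , 6, 8] 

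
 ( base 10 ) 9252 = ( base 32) 914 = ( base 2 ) 10010000100100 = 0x2424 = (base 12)5430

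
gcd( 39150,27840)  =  870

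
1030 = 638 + 392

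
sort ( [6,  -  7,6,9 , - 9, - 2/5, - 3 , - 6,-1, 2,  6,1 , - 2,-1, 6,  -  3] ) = [ - 9, - 7, - 6, - 3, - 3, - 2,-1, - 1, - 2/5, 1,2,6,6, 6, 6,  9]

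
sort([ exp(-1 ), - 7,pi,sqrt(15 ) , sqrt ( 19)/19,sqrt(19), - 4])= [ - 7, - 4,  sqrt( 19 ) /19,exp(  -  1),pi, sqrt( 15) , sqrt(19)]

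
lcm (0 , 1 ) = 0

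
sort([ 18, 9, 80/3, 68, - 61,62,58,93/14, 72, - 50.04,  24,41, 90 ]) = [-61,-50.04, 93/14, 9,18, 24, 80/3,41,58, 62, 68, 72 , 90]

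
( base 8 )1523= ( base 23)1e0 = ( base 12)5AB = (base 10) 851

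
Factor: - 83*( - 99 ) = 3^2*11^1*83^1 = 8217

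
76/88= 19/22=0.86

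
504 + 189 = 693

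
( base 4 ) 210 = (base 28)18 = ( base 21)1F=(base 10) 36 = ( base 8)44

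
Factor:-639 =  - 3^2*71^1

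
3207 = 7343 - 4136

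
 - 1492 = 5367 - 6859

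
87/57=1 + 10/19 = 1.53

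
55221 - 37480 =17741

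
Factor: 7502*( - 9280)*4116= - 286549992960 = -2^9*3^1 * 5^1*7^3*11^2*29^1 * 31^1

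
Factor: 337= 337^1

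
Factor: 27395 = 5^1*5479^1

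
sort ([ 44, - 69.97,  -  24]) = [ -69.97, - 24,  44]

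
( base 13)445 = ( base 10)733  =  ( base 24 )16d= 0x2DD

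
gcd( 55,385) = 55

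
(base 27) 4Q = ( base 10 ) 134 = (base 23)5j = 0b10000110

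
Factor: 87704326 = 2^1*17^1* 59^1*43721^1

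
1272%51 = 48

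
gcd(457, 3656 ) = 457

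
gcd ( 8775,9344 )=1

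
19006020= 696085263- 677079243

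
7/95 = 7/95 =0.07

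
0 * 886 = 0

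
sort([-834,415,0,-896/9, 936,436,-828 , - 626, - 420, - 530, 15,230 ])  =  [ -834, -828,-626, - 530,-420, - 896/9,0, 15,230, 415,436,936]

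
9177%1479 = 303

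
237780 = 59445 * 4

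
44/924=1/21 = 0.05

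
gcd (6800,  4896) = 272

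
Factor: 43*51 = 3^1*17^1*43^1 = 2193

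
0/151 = 0=0.00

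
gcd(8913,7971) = 3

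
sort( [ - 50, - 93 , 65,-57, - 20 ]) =[ - 93, - 57, - 50,-20,65 ] 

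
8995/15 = 1799/3 = 599.67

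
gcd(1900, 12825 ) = 475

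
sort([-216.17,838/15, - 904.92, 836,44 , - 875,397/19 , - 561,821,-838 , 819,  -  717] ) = [ - 904.92, - 875, - 838, - 717, - 561, - 216.17,397/19, 44 , 838/15, 819,821, 836 ]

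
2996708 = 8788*341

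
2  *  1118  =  2236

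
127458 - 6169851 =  - 6042393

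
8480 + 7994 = 16474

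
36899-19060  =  17839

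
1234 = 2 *617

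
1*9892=9892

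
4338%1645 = 1048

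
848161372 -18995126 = 829166246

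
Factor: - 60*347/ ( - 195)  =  1388/13 =2^2*13^( - 1)*347^1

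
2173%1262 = 911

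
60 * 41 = 2460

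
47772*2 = 95544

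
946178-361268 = 584910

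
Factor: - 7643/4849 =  - 13^( - 1 )*373^( - 1)*7643^1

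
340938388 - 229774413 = 111163975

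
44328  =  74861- 30533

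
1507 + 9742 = 11249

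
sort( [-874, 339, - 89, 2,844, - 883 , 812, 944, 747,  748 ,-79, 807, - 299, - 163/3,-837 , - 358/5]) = [-883, - 874 , - 837,-299,-89,-79, - 358/5,  -  163/3,  2, 339,747,  748, 807,812,844 , 944]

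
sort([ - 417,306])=[ - 417, 306]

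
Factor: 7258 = 2^1*19^1*  191^1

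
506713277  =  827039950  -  320326673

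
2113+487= 2600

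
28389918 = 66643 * 426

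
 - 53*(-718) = 38054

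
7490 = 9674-2184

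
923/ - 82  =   - 12 +61/82= - 11.26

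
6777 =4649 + 2128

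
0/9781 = 0 = 0.00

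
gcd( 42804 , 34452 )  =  1044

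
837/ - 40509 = -93/4501 = -0.02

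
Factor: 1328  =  2^4*83^1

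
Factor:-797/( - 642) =2^( - 1) * 3^( - 1)*107^( - 1)*797^1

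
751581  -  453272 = 298309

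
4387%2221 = 2166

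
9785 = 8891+894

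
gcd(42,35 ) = 7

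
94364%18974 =18468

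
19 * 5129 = 97451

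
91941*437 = 40178217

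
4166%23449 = 4166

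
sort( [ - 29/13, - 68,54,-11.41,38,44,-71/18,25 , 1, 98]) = [ - 68,-11.41, - 71/18,  -  29/13, 1 , 25,38 , 44, 54,98]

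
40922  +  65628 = 106550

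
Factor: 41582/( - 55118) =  - 7^( -1 )*17^1*31^(- 1 )*127^ ( - 1 )*1223^1 = - 20791/27559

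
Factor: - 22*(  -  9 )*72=14256 = 2^4*3^4*11^1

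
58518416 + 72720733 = 131239149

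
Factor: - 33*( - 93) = 3^2*11^1 * 31^1=3069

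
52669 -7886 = 44783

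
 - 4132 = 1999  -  6131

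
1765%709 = 347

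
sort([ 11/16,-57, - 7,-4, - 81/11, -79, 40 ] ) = [ - 79, - 57,  -  81/11, - 7, - 4, 11/16, 40]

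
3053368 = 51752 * 59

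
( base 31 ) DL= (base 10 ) 424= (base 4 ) 12220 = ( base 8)650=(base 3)120201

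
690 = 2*345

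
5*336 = 1680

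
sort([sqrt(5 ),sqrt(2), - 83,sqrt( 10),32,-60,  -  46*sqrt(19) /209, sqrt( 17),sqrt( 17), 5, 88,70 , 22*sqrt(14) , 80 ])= [ - 83, - 60,  -  46*sqrt(19 )/209, sqrt (2),sqrt( 5 ), sqrt(10 ), sqrt(17),sqrt( 17) , 5, 32,70, 80 , 22*sqrt(14 ), 88] 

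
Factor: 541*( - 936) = - 2^3*3^2*13^1*541^1 =- 506376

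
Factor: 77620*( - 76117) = -2^2*5^1 * 103^1*739^1*3881^1= - 5908201540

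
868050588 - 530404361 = 337646227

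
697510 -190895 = 506615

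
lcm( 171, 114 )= 342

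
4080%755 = 305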